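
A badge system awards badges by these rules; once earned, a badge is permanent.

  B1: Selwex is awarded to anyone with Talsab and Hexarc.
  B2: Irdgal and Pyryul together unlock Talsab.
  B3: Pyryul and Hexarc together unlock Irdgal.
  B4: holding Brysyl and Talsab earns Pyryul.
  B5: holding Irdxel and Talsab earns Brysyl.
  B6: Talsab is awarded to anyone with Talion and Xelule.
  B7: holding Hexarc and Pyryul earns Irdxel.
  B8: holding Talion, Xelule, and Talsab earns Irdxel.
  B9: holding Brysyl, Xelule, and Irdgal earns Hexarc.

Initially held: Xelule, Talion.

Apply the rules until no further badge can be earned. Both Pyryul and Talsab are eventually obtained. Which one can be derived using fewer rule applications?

Talsab

Talsab: With Talion and Xelule, Talsab is earned (B6). [1 rule application]
Pyryul: With Talion and Xelule, Talsab is earned (B6). With Talion, Xelule, and Talsab, Irdxel is earned (B8). With Irdxel and Talsab, Brysyl is earned (B5). With Brysyl and Talsab, Pyryul is earned (B4). [4 rule applications]
Talsab needs fewer.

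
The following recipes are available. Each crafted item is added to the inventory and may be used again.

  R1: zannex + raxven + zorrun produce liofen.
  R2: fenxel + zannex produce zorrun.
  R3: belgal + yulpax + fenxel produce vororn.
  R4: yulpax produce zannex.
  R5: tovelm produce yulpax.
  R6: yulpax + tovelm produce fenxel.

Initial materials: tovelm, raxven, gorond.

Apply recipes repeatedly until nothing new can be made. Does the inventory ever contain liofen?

tovelm → yulpax (R5).
Using R6, yulpax and tovelm make fenxel.
yulpax → zannex (R4).
Using R2, fenxel and zannex make zorrun.
Using R1, zannex, raxven, and zorrun make liofen.

Yes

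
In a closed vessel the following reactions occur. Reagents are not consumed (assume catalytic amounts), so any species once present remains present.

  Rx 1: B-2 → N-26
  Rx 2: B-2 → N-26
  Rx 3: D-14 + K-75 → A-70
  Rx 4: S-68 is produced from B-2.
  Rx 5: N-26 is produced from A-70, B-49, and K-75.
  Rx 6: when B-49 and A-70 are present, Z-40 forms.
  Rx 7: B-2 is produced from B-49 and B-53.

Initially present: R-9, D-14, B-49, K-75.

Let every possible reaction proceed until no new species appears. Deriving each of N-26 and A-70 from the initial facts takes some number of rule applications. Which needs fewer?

A-70

A-70: D-14 and K-75 present → A-70 forms (Rx 3). [1 rule application]
N-26: D-14 and K-75 present → A-70 forms (Rx 3). A-70, B-49, and K-75 present → N-26 forms (Rx 5). [2 rule applications]
A-70 needs fewer.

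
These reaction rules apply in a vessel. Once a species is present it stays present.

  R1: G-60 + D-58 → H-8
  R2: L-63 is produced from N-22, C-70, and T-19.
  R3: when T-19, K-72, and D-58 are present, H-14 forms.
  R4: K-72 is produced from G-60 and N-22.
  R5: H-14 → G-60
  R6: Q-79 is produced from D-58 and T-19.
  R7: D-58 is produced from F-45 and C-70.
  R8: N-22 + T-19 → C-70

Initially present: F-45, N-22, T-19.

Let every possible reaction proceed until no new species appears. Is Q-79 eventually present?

Yes

N-22 and T-19 present → C-70 forms (R8).
F-45 and C-70 present → D-58 forms (R7).
D-58 and T-19 present → Q-79 forms (R6).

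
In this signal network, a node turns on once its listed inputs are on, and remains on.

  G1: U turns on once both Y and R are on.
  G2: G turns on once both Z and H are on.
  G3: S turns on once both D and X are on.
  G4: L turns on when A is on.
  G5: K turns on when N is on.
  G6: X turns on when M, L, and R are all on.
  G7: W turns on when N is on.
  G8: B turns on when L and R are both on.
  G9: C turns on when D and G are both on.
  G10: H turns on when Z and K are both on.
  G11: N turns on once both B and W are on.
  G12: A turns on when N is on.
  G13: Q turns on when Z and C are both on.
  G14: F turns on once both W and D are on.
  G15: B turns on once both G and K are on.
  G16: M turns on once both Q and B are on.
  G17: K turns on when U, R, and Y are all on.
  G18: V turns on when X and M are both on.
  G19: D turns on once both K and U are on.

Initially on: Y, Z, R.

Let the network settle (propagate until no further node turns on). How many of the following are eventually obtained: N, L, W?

N would need B and W (G11), but W never turns on.
L would need A (G4), but A never turns on.
W would need N (G7), but N never turns on.
None of the 3 are reached.

0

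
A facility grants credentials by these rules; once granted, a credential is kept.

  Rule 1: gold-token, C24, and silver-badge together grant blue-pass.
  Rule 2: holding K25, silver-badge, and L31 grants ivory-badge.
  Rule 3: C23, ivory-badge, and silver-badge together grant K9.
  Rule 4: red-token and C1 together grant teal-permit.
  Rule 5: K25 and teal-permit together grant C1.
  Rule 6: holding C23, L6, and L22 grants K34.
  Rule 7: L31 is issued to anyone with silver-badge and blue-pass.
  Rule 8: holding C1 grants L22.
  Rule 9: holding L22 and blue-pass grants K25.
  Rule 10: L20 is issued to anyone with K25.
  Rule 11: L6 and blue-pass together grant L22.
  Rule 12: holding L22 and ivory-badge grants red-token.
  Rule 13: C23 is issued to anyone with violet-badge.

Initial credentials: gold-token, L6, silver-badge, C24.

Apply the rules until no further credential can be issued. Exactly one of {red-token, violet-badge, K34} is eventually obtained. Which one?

Holding gold-token, C24, and silver-badge grants blue-pass (Rule 1).
Holding L6 and blue-pass grants L22 (Rule 11).
Holding silver-badge and blue-pass grants L31 (Rule 7).
Holding L22 and blue-pass grants K25 (Rule 9).
Holding K25, silver-badge, and L31 grants ivory-badge (Rule 2).
Holding L22 and ivory-badge grants red-token (Rule 12).
K34 would need C23, L6, and L22 (Rule 6), but C23 is never granted. No rule produces violet-badge, and it is not given.

red-token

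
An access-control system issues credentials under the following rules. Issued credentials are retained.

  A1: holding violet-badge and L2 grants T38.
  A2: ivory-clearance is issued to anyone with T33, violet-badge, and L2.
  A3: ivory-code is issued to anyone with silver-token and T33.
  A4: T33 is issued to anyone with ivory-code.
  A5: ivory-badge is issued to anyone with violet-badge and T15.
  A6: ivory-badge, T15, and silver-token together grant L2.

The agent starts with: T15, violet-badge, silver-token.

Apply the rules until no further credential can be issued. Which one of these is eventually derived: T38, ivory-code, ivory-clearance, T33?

T38

Holding violet-badge and T15 grants ivory-badge (A5).
Holding ivory-badge, T15, and silver-token grants L2 (A6).
Holding violet-badge and L2 grants T38 (A1).
ivory-clearance would need T33, violet-badge, and L2 (A2), but T33 is never granted. ivory-code would need silver-token and T33 (A3), but T33 is never granted. T33 would need ivory-code (A4), but ivory-code is never granted.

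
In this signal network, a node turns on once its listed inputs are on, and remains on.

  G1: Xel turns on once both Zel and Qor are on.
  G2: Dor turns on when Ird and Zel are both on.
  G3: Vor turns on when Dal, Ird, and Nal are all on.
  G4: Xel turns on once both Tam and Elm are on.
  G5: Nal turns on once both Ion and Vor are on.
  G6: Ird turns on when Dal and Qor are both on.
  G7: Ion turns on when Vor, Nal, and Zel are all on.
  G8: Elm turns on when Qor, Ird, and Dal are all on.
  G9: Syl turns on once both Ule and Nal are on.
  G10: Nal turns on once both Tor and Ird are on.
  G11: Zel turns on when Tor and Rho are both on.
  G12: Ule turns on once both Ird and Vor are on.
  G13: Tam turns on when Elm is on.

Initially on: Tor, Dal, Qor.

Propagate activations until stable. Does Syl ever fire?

Yes

G6: Dal and Qor on → Ird on.
G10: Tor and Ird on → Nal on.
G3: Dal, Ird, and Nal on → Vor on.
G12: Ird and Vor on → Ule on.
Ule and Nal are on, so Syl turns on (G9).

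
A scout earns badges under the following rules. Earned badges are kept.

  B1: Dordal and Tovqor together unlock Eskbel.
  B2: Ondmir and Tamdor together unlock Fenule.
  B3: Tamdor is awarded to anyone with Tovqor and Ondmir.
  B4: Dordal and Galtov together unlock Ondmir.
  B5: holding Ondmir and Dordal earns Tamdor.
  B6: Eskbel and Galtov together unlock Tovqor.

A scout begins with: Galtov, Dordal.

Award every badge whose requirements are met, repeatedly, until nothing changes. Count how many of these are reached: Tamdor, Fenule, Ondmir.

With Dordal and Galtov, Ondmir is earned (B4).
With Ondmir and Dordal, Tamdor is earned (B5).
With Ondmir and Tamdor, Fenule is earned (B2).
Tamdor: reached.
Fenule: reached.
Ondmir: reached.
All 3 are reached.

3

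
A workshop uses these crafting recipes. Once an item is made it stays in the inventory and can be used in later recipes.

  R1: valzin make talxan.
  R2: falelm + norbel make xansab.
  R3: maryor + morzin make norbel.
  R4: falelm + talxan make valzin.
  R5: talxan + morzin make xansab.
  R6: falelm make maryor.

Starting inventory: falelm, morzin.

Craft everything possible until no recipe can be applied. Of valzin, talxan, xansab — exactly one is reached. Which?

Using R6, falelm makes maryor.
maryor + morzin → norbel (R3).
falelm + norbel → xansab (R2).
valzin would need falelm and talxan (R4), but talxan is never obtained. talxan would need valzin (R1), but valzin is never obtained.

xansab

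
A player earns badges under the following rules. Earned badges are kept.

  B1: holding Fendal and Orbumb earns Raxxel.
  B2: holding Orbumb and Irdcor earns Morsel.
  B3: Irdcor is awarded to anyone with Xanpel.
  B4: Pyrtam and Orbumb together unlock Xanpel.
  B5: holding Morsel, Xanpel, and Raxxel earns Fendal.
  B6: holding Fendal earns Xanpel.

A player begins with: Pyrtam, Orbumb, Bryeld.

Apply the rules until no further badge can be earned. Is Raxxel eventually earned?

Raxxel would need Fendal and Orbumb (B1), but Fendal is never earned.

No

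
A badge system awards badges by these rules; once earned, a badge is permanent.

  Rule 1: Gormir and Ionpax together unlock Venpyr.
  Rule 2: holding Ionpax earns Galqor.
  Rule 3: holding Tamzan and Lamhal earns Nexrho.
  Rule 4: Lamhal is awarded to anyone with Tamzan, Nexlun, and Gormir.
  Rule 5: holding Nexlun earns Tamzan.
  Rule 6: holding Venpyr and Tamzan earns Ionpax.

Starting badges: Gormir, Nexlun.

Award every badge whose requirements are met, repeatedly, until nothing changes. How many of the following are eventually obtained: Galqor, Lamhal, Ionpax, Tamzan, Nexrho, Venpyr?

With Nexlun, Tamzan is earned (Rule 5).
With Tamzan, Nexlun, and Gormir, Lamhal is earned (Rule 4).
With Tamzan and Lamhal, Nexrho is earned (Rule 3).
Galqor would need Ionpax (Rule 2), but Ionpax is never earned.
Lamhal: reached.
Ionpax would need Venpyr and Tamzan (Rule 6), but Venpyr is never earned.
Tamzan: reached.
Nexrho: reached.
Venpyr would need Gormir and Ionpax (Rule 1), but Ionpax is never earned.
Reached: Lamhal, Tamzan, and Nexrho — 3 of the 6.

3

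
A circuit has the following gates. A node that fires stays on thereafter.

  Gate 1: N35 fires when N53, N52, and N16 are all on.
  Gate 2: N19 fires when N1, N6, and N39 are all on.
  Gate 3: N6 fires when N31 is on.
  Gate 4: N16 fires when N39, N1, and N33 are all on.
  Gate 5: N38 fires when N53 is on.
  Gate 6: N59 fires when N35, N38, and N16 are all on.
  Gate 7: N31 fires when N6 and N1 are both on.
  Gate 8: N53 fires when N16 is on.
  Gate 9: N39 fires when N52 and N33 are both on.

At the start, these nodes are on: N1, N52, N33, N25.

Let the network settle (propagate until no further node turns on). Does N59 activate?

N52 and N33 are on, so N39 fires (Gate 9).
Gate 4: N39, N1, and N33 on → N16 on.
N16 is on, so N53 fires (Gate 8).
N53, N52, and N16 are on, so N35 fires (Gate 1).
Gate 5: N53 on → N38 on.
Gate 6: N35, N38, and N16 on → N59 on.

Yes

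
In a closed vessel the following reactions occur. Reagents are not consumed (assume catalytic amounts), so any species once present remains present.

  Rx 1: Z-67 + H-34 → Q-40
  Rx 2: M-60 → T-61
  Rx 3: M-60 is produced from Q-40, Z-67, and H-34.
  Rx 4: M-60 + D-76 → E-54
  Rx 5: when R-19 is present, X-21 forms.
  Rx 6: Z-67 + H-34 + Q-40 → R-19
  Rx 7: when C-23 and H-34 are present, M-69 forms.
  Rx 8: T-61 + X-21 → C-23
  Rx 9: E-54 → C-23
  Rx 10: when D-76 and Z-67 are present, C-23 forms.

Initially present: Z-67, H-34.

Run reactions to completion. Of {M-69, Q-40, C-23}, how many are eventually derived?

3

Z-67 and H-34 present → Q-40 forms (Rx 1).
Q-40, Z-67, and H-34 present → M-60 forms (Rx 3).
Z-67, H-34, and Q-40 present → R-19 forms (Rx 6).
M-60 present → T-61 forms (Rx 2).
R-19 present → X-21 forms (Rx 5).
T-61 and X-21 present → C-23 forms (Rx 8).
C-23 and H-34 present → M-69 forms (Rx 7).
M-69: reached.
Q-40: reached.
C-23: reached.
All 3 are reached.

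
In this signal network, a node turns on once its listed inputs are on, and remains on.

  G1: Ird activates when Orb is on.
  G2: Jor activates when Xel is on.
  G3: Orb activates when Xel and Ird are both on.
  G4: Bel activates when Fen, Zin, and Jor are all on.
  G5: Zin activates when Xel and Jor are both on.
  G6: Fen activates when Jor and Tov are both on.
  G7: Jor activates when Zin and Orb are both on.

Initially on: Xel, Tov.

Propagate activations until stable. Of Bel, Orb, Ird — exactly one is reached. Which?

Bel

G2: Xel on → Jor on.
Jor and Tov are on, so Fen activates (G6).
Xel and Jor are on, so Zin activates (G5).
G4: Fen, Zin, and Jor on → Bel on.
Orb would need Xel and Ird (G3), but Ird never turns on. Ird would need Orb (G1), but Orb never turns on.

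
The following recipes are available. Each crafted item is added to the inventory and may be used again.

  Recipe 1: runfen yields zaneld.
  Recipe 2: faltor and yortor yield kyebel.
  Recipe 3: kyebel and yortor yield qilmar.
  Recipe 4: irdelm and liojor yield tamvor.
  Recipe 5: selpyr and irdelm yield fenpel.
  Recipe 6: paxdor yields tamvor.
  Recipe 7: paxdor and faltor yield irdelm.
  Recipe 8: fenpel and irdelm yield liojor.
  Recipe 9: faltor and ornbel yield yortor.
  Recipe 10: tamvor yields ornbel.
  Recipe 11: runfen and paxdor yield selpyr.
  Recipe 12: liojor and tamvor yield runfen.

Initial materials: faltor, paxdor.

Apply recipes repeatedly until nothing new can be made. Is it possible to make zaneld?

zaneld would need runfen (Recipe 1), but runfen is never obtained.

No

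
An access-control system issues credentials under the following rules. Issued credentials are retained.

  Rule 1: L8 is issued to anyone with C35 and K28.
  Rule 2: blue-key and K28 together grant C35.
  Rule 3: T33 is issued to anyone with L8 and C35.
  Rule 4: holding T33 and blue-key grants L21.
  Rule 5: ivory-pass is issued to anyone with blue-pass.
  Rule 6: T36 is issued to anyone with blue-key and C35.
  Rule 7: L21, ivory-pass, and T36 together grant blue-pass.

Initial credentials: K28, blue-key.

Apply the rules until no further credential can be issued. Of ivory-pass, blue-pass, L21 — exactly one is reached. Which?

L21

Holding blue-key and K28 grants C35 (Rule 2).
Holding C35 and K28 grants L8 (Rule 1).
Holding L8 and C35 grants T33 (Rule 3).
Holding T33 and blue-key grants L21 (Rule 4).
ivory-pass would need blue-pass (Rule 5), but blue-pass is never granted. blue-pass would need L21, ivory-pass, and T36 (Rule 7), but ivory-pass is never granted.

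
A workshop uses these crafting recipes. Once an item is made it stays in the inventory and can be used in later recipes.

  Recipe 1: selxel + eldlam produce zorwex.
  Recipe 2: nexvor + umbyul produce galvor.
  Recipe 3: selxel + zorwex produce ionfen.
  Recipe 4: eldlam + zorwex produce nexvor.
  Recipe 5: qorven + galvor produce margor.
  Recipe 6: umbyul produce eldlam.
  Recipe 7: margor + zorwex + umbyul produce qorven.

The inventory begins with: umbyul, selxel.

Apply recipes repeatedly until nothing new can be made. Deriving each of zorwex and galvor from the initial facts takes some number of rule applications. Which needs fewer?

zorwex

zorwex: Using Recipe 6, umbyul makes eldlam. selxel + eldlam → zorwex (Recipe 1). [2 rule applications]
galvor: umbyul → eldlam (Recipe 6). selxel + eldlam → zorwex (Recipe 1). eldlam + zorwex → nexvor (Recipe 4). nexvor + umbyul → galvor (Recipe 2). [4 rule applications]
zorwex needs fewer.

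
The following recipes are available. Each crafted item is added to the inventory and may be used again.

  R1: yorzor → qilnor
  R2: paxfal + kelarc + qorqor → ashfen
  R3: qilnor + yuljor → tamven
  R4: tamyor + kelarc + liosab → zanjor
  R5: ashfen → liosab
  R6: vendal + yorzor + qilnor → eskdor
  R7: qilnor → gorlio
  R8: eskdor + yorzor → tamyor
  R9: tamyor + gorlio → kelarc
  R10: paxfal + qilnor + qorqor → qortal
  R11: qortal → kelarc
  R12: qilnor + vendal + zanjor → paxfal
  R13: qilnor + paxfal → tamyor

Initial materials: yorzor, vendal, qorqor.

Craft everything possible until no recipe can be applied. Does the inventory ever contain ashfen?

ashfen would need paxfal, kelarc, and qorqor (R2), but paxfal is never obtained.

No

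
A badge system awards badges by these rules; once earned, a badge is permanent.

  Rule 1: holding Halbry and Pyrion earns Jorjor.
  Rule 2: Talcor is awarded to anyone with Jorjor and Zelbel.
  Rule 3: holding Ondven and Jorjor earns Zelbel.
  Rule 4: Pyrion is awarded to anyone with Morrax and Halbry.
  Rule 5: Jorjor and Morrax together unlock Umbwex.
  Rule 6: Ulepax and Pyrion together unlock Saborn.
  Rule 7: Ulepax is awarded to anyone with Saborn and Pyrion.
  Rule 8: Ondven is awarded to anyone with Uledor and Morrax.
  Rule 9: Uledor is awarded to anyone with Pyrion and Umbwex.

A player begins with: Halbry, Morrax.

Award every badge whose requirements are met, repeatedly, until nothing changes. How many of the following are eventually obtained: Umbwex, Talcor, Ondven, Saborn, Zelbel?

4

With Morrax and Halbry, Pyrion is earned (Rule 4).
With Halbry and Pyrion, Jorjor is earned (Rule 1).
With Jorjor and Morrax, Umbwex is earned (Rule 5).
With Pyrion and Umbwex, Uledor is earned (Rule 9).
With Uledor and Morrax, Ondven is earned (Rule 8).
With Ondven and Jorjor, Zelbel is earned (Rule 3).
With Jorjor and Zelbel, Talcor is earned (Rule 2).
Umbwex: reached.
Talcor: reached.
Ondven: reached.
Saborn would need Ulepax and Pyrion (Rule 6), but Ulepax is never earned.
Zelbel: reached.
Reached: Umbwex, Talcor, Ondven, and Zelbel — 4 of the 5.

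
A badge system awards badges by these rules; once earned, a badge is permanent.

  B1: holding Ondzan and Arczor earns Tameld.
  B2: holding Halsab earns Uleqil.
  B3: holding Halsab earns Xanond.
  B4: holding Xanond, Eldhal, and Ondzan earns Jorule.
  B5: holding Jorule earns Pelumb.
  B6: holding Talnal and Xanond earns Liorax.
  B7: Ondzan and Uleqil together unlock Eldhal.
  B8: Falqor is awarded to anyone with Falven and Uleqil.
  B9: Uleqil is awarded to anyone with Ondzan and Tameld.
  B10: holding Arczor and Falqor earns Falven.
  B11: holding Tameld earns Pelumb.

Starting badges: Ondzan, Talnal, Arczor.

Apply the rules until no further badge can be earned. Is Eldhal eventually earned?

With Ondzan and Arczor, Tameld is earned (B1).
With Ondzan and Tameld, Uleqil is earned (B9).
With Ondzan and Uleqil, Eldhal is earned (B7).

Yes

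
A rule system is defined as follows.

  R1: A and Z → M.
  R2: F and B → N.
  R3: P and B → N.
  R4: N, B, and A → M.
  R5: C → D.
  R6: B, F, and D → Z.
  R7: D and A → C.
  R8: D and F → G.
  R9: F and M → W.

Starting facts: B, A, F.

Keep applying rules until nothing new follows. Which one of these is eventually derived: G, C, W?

W

F and B hold, so N follows (R2).
From N, B, and A, R4 gives M.
From F and M, R9 gives W.
G would need D and F (R8), but D is never established. C would need D and A (R7), but D is never established.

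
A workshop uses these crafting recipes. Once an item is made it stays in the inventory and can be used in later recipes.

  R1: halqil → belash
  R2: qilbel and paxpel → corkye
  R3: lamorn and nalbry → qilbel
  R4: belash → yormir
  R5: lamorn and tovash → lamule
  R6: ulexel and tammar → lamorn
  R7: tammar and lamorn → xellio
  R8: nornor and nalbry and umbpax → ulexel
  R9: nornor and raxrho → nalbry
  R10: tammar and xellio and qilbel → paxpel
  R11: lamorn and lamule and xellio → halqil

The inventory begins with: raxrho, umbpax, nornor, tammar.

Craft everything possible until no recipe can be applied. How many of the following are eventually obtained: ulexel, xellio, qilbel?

3

nornor and raxrho → nalbry (R9).
Using R8, nornor, nalbry, and umbpax make ulexel.
Using R6, ulexel and tammar make lamorn.
tammar and lamorn → xellio (R7).
Using R3, lamorn and nalbry make qilbel.
ulexel: reached.
xellio: reached.
qilbel: reached.
All 3 are reached.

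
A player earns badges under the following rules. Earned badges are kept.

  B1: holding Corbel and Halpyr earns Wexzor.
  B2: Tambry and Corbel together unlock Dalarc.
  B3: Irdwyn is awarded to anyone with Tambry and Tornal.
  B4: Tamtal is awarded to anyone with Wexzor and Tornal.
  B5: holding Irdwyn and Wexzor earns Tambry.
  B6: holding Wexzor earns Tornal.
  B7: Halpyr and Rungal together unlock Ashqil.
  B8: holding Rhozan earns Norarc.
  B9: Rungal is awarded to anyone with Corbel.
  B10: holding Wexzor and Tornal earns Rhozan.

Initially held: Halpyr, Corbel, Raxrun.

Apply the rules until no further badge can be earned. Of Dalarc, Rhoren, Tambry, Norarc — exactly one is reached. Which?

Norarc

With Corbel and Halpyr, Wexzor is earned (B1).
With Wexzor, Tornal is earned (B6).
With Wexzor and Tornal, Rhozan is earned (B10).
With Rhozan, Norarc is earned (B8).
Dalarc would need Tambry and Corbel (B2), but Tambry is never earned. Tambry would need Irdwyn and Wexzor (B5), but Irdwyn is never earned. No rule produces Rhoren, and it is not given.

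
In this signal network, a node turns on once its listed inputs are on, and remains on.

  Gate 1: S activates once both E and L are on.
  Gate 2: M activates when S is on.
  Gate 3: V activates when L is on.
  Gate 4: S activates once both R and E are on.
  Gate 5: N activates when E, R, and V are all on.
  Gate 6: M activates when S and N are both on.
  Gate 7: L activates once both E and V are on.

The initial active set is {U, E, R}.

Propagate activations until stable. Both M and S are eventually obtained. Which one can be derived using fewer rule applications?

S

S: R and E are on, so S activates (Gate 4). [1 rule application]
M: R and E are on, so S activates (Gate 4). S is on, so M activates (Gate 2). [2 rule applications]
S needs fewer.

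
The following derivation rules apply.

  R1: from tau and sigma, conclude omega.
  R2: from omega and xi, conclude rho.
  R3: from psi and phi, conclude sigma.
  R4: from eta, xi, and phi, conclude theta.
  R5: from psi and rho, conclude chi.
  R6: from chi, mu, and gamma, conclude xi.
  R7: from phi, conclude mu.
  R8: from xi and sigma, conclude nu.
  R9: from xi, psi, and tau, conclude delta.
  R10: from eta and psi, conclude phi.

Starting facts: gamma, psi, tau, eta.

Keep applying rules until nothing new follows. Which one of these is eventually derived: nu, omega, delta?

omega

eta and psi hold, so phi follows (R10).
From psi and phi, R3 gives sigma.
tau and sigma hold, so omega follows (R1).
delta would need xi, psi, and tau (R9), but xi is never established. nu would need xi and sigma (R8), but xi is never established.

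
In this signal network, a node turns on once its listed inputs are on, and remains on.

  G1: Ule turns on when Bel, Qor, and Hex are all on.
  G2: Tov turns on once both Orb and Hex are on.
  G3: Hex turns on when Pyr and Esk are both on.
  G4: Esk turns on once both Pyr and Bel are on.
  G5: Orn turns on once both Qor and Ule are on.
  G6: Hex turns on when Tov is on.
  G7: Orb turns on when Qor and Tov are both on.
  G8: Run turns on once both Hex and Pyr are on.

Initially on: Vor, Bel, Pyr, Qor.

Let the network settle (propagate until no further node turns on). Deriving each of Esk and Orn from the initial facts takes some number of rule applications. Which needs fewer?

Esk

Esk: G4: Pyr and Bel on → Esk on. [1 rule application]
Orn: G4: Pyr and Bel on → Esk on. Pyr and Esk are on, so Hex turns on (G3). Bel, Qor, and Hex are on, so Ule turns on (G1). G5: Qor and Ule on → Orn on. [4 rule applications]
Esk needs fewer.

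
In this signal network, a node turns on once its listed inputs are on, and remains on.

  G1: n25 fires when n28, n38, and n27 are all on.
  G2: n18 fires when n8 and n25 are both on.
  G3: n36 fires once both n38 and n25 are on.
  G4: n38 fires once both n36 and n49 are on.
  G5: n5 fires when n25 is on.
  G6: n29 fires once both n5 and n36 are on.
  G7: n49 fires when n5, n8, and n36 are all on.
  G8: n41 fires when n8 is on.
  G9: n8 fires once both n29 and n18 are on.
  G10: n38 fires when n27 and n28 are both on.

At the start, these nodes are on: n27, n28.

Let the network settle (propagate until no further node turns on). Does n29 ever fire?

G10: n27 and n28 on → n38 on.
n28, n38, and n27 are on, so n25 fires (G1).
n38 and n25 are on, so n36 fires (G3).
G5: n25 on → n5 on.
G6: n5 and n36 on → n29 on.

Yes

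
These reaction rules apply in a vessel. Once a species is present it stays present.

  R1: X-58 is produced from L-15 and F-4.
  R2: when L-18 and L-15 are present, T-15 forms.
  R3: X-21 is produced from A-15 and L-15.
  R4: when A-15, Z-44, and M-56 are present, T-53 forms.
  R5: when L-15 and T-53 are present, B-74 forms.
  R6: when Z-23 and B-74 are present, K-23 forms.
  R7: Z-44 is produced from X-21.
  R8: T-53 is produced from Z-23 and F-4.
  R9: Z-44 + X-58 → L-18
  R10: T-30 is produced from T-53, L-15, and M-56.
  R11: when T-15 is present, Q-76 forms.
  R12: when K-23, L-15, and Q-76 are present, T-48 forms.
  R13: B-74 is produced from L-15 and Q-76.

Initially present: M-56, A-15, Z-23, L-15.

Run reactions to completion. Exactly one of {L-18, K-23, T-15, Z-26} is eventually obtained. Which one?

A-15 and L-15 present → X-21 forms (R3).
X-21 present → Z-44 forms (R7).
A-15, Z-44, and M-56 present → T-53 forms (R4).
L-15 and T-53 present → B-74 forms (R5).
Z-23 and B-74 present → K-23 forms (R6).
L-18 would need Z-44 and X-58 (R9), but X-58 never forms. T-15 would need L-18 and L-15 (R2), but L-18 never forms. No rule produces Z-26, and it is not given.

K-23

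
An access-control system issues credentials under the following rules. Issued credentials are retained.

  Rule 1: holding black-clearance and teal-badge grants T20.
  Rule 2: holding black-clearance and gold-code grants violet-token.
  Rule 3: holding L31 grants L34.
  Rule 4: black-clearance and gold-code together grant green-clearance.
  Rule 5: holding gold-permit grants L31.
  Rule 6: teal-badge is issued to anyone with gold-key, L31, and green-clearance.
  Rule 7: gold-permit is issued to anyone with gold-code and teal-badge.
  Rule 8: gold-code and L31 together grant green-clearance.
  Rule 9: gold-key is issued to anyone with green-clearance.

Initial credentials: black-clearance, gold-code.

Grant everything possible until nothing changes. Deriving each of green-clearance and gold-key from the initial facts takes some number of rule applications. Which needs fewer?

green-clearance

green-clearance: Holding black-clearance and gold-code grants green-clearance (Rule 4). [1 rule application]
gold-key: Holding black-clearance and gold-code grants green-clearance (Rule 4). Holding green-clearance grants gold-key (Rule 9). [2 rule applications]
green-clearance needs fewer.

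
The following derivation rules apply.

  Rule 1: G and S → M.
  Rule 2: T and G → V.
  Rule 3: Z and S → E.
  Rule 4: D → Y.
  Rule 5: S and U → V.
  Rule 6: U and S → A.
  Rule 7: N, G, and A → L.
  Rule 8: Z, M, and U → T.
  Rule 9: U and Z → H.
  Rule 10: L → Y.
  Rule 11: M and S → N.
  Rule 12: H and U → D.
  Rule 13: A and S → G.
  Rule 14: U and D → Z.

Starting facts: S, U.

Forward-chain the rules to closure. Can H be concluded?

No

H would need U and Z (Rule 9), but Z is never established.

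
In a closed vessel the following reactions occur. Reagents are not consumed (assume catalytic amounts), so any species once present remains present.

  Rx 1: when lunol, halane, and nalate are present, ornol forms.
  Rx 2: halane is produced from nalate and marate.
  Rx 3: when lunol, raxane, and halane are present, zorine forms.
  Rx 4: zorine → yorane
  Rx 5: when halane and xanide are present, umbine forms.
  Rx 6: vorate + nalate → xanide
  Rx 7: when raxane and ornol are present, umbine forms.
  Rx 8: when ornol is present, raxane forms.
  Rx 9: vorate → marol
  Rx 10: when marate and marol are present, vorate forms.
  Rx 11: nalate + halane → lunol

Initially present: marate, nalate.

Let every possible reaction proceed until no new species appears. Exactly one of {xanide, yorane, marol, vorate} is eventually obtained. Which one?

nalate and marate present → halane forms (Rx 2).
nalate and halane present → lunol forms (Rx 11).
lunol, halane, and nalate present → ornol forms (Rx 1).
ornol present → raxane forms (Rx 8).
lunol, raxane, and halane present → zorine forms (Rx 3).
zorine present → yorane forms (Rx 4).
xanide would need vorate and nalate (Rx 6), but vorate never forms. marol would need vorate (Rx 9), but vorate never forms. vorate would need marate and marol (Rx 10), but marol never forms.

yorane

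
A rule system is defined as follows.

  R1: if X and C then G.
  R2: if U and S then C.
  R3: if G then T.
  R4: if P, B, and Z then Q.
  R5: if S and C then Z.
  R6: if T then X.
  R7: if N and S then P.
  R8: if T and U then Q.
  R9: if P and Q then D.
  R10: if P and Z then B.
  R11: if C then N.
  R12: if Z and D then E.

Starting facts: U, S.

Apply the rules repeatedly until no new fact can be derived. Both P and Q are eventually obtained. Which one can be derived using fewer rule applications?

P: U and S hold, so C follows (R2). From C, R11 gives N. From N and S, R7 gives P. [3 rule applications]
Q: From U and S, R2 gives C. From S and C, R5 gives Z. C holds, so N follows (R11). From N and S, R7 gives P. From P and Z, R10 gives B. From P, B, and Z, R4 gives Q. [6 rule applications]
P needs fewer.

P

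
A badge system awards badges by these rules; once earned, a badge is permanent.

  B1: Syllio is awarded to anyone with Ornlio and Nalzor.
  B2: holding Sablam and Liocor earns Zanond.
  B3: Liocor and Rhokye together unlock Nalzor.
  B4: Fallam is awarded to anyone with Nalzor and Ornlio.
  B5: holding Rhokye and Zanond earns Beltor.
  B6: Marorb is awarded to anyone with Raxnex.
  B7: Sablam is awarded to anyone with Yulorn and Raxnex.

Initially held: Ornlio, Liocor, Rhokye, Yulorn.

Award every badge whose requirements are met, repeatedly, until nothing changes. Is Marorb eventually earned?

No

Marorb would need Raxnex (B6), but Raxnex is never earned.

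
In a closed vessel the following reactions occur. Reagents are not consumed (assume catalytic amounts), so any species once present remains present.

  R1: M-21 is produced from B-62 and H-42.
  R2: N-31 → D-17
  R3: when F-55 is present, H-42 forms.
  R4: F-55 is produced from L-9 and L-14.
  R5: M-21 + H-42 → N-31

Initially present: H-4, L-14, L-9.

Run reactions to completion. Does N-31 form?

No

N-31 would need M-21 and H-42 (R5), but M-21 never forms.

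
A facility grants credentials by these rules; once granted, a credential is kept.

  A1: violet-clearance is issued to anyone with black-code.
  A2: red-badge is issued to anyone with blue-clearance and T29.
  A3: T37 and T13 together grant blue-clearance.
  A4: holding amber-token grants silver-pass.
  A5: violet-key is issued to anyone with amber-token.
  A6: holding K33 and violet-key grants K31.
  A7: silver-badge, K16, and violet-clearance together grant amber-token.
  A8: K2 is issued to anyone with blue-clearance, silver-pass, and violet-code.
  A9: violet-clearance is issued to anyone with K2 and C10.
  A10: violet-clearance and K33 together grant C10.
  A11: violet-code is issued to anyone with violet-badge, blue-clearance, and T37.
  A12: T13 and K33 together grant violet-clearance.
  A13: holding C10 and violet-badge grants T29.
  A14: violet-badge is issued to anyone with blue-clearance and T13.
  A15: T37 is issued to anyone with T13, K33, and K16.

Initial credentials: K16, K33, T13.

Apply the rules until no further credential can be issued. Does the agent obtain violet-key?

No

violet-key would need amber-token (A5), but amber-token is never granted.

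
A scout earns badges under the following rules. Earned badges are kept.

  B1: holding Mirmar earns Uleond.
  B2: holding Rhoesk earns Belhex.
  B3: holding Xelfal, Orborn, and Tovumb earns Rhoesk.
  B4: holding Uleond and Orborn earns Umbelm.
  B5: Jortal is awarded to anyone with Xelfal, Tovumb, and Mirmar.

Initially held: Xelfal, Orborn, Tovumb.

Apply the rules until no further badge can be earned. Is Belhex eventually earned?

Yes

With Xelfal, Orborn, and Tovumb, Rhoesk is earned (B3).
With Rhoesk, Belhex is earned (B2).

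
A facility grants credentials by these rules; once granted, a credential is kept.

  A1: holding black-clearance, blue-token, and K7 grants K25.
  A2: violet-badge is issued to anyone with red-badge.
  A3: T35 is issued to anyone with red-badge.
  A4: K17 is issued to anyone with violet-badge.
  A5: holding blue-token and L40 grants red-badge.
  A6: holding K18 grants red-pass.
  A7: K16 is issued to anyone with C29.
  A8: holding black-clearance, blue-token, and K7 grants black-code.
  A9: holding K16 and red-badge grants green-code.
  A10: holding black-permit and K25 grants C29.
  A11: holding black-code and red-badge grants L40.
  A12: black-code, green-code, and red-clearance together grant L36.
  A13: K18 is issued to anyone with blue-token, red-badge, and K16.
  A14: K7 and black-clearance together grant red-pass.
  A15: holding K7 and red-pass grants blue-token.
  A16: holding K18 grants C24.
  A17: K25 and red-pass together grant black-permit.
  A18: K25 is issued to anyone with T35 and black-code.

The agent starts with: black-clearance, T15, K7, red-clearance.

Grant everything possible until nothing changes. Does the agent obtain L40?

L40 would need black-code and red-badge (A11), but red-badge is never granted.

No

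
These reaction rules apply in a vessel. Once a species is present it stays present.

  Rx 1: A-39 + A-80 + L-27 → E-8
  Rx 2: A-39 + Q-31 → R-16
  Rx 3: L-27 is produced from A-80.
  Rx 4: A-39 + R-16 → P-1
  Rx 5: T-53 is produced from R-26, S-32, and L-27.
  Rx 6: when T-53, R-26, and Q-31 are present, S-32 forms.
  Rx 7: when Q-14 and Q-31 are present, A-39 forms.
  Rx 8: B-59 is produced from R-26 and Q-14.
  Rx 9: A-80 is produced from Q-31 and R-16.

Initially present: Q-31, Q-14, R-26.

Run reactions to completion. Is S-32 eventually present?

S-32 would need T-53, R-26, and Q-31 (Rx 6), but T-53 never forms.

No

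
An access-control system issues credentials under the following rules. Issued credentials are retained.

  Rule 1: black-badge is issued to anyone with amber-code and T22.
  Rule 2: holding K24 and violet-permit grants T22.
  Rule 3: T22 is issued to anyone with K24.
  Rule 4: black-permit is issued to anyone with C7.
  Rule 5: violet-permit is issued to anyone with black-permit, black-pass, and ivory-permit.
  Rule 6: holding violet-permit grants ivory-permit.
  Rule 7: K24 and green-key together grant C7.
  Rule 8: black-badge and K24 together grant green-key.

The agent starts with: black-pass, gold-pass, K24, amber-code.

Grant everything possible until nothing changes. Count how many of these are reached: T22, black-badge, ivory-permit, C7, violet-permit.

Holding K24 grants T22 (Rule 3).
Holding amber-code and T22 grants black-badge (Rule 1).
Holding black-badge and K24 grants green-key (Rule 8).
Holding K24 and green-key grants C7 (Rule 7).
T22: reached.
black-badge: reached.
ivory-permit would need violet-permit (Rule 6), but violet-permit is never granted.
C7: reached.
violet-permit would need black-permit, black-pass, and ivory-permit (Rule 5), but ivory-permit is never granted.
Reached: T22, black-badge, and C7 — 3 of the 5.

3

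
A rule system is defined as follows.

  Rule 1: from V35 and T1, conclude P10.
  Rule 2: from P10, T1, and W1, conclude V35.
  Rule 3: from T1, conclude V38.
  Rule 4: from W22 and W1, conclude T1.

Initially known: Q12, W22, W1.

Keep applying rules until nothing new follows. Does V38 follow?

W22 and W1 hold, so T1 follows (Rule 4).
From T1, Rule 3 gives V38.

Yes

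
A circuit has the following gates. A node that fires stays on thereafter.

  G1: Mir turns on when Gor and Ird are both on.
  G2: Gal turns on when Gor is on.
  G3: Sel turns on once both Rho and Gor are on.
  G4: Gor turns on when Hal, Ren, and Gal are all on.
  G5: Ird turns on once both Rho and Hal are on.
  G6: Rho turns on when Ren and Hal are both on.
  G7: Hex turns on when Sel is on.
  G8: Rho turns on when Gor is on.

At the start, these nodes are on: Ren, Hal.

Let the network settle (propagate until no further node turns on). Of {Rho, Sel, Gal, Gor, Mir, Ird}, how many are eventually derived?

G6: Ren and Hal on → Rho on.
G5: Rho and Hal on → Ird on.
Rho: reached.
Sel would need Rho and Gor (G3), but Gor never turns on.
Gal would need Gor (G2), but Gor never turns on.
Gor would need Hal, Ren, and Gal (G4), but Gal never turns on.
Mir would need Gor and Ird (G1), but Gor never turns on.
Ird: reached.
Reached: Rho and Ird — 2 of the 6.

2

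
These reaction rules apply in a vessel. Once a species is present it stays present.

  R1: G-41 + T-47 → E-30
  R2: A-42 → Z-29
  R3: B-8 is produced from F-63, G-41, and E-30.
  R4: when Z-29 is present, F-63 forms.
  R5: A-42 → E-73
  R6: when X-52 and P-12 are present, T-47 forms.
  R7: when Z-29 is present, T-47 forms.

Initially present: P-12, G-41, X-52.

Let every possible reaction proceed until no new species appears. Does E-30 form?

Yes

X-52 and P-12 present → T-47 forms (R6).
G-41 and T-47 present → E-30 forms (R1).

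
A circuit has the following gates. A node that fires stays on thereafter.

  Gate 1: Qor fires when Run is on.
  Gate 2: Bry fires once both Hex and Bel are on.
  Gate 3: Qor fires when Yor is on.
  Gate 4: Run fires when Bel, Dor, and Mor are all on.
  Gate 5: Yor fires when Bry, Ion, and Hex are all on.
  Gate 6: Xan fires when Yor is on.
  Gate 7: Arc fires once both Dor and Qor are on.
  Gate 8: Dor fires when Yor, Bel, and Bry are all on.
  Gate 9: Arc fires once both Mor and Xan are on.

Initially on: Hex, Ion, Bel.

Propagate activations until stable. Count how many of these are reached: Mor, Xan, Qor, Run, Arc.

Gate 2: Hex and Bel on → Bry on.
Bry, Ion, and Hex are on, so Yor fires (Gate 5).
Gate 8: Yor, Bel, and Bry on → Dor on.
Gate 6: Yor on → Xan on.
Gate 3: Yor on → Qor on.
Gate 7: Dor and Qor on → Arc on.
No rule produces Mor, and it is not given.
Xan: reached.
Qor: reached.
Run would need Bel, Dor, and Mor (Gate 4), but Mor never turns on.
Arc: reached.
Reached: Xan, Qor, and Arc — 3 of the 5.

3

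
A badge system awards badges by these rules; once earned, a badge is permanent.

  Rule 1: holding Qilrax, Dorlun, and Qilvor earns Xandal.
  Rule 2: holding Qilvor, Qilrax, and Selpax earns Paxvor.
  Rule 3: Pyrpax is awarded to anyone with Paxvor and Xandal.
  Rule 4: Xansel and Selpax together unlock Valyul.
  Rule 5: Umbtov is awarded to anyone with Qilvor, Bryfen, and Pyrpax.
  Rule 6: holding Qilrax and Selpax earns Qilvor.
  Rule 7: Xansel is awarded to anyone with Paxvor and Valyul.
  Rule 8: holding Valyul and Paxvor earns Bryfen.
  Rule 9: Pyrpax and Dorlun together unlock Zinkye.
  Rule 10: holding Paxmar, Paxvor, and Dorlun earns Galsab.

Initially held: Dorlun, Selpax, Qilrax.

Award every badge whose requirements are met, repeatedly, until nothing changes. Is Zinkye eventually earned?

Yes

With Qilrax and Selpax, Qilvor is earned (Rule 6).
With Qilvor, Qilrax, and Selpax, Paxvor is earned (Rule 2).
With Qilrax, Dorlun, and Qilvor, Xandal is earned (Rule 1).
With Paxvor and Xandal, Pyrpax is earned (Rule 3).
With Pyrpax and Dorlun, Zinkye is earned (Rule 9).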